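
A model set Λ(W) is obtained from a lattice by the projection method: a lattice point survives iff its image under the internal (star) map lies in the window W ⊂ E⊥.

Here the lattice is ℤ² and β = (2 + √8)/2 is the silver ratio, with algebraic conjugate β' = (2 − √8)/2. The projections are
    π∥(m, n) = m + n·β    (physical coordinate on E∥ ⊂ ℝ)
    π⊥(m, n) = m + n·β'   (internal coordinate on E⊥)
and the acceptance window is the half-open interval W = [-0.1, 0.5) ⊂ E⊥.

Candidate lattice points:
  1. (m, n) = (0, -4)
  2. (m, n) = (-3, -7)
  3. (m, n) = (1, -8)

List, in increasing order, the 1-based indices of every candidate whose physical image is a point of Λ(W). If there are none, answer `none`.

Compute β' = (2−√8)/2 = -0.414214, so π⊥(m,n) = m -0.414214·n.
#1 (0,-4): internal coord 0 + (-4)·β' = +1.656854; +1.656854 ∉ [-0.1, 0.5) → out
#2 (-3,-7): internal coord -3 + (-7)·β' = -0.100505; -0.100505 ∉ [-0.1, 0.5) → out
#3 (1,-8): internal coord 1 + (-8)·β' = +4.313708; +4.313708 ∉ [-0.1, 0.5) → out

none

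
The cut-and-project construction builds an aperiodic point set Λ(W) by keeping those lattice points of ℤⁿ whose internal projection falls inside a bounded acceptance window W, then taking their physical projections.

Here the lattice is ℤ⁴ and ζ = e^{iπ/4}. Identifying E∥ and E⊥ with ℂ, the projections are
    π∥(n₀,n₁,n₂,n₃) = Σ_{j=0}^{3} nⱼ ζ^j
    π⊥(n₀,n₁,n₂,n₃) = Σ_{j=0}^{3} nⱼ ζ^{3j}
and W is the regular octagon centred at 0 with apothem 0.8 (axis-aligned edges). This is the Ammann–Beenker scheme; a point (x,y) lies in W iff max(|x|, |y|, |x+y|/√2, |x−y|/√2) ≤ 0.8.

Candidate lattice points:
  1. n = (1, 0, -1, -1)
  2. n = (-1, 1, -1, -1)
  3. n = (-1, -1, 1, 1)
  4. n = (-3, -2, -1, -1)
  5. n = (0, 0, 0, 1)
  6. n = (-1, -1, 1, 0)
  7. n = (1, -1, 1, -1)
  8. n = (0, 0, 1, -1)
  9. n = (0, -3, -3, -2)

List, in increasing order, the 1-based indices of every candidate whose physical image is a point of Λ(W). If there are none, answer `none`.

1

With ζ = e^{iπ/4} the internal vectors are ζ^0,ζ^3,ζ^6,ζ^9.
#1 (1, 0, -1, -1): internal (0.29289, 0.29289); octagon support 0.41421 vs apothem 0.8 → ∈ W
#2 (-1, 1, -1, -1): internal (-2.41421, 1.00000); octagon support 2.41421 vs apothem 0.8 → ∉ W
#3 (-1, -1, 1, 1): internal (0.41421, -1.00000); octagon support 1.00000 vs apothem 0.8 → ∉ W
#4 (-3, -2, -1, -1): internal (-2.29289, -1.12132); octagon support 2.41421 vs apothem 0.8 → ∉ W
#5 (0, 0, 0, 1): internal (0.70711, 0.70711); octagon support 1.00000 vs apothem 0.8 → ∉ W
#6 (-1, -1, 1, 0): internal (-0.29289, -1.70711); octagon support 1.70711 vs apothem 0.8 → ∉ W
#7 (1, -1, 1, -1): internal (1.00000, -2.41421); octagon support 2.41421 vs apothem 0.8 → ∉ W
#8 (0, 0, 1, -1): internal (-0.70711, -1.70711); octagon support 1.70711 vs apothem 0.8 → ∉ W
#9 (0, -3, -3, -2): internal (0.70711, -0.53553); octagon support 0.87868 vs apothem 0.8 → ∉ W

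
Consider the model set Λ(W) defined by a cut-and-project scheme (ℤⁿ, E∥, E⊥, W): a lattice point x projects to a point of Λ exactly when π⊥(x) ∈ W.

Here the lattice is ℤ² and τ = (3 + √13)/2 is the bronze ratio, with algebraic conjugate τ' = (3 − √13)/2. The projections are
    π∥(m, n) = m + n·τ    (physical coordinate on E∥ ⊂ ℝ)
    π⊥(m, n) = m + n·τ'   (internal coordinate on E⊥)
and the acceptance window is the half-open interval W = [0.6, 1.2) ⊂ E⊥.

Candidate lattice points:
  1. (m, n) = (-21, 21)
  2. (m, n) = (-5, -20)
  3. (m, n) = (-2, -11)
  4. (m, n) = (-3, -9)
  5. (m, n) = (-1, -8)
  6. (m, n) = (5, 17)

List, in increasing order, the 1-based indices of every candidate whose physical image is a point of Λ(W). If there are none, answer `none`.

2

Compute τ' = (3−√13)/2 = -0.30278, so π⊥(m,n) = m -0.30278·n.
candidate 1: (m,n)=(-21,21) → π∥ = -21+21·τ ≈ 48.35829, π⊥ = -21+21·τ' ≈ -27.35829 ∉ [0.6, 1.2) ⇒ out
candidate 2: (m,n)=(-5,-20) → π∥ = -5-20·τ ≈ -71.05551, π⊥ = -5-20·τ' ≈ 1.05551 ∈ [0.6, 1.2) ⇒ IN Λ
candidate 3: (m,n)=(-2,-11) → π∥ = -2-11·τ ≈ -38.33053, π⊥ = -2-11·τ' ≈ 1.33053 ∉ [0.6, 1.2) ⇒ out
candidate 4: (m,n)=(-3,-9) → π∥ = -3-9·τ ≈ -32.72498, π⊥ = -3-9·τ' ≈ -0.27502 ∉ [0.6, 1.2) ⇒ out
candidate 5: (m,n)=(-1,-8) → π∥ = -1-8·τ ≈ -27.42221, π⊥ = -1-8·τ' ≈ 1.42221 ∉ [0.6, 1.2) ⇒ out
candidate 6: (m,n)=(5,17) → π∥ = 5+17·τ ≈ 61.14719, π⊥ = 5+17·τ' ≈ -0.14719 ∉ [0.6, 1.2) ⇒ out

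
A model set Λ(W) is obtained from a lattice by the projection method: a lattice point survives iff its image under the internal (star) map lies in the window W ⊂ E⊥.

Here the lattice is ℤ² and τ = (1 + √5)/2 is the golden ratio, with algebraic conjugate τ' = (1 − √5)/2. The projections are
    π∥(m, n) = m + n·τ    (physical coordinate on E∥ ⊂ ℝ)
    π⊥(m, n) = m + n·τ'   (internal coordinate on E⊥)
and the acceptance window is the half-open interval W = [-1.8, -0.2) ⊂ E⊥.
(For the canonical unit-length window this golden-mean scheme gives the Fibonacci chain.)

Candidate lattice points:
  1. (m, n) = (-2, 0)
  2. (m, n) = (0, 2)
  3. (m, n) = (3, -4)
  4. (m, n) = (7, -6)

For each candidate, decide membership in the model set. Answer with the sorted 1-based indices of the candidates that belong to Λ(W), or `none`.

Compute τ' = (1−√5)/2 = -0.6180, so π⊥(m,n) = m -0.6180·n.
#1 (-2,0): internal coord -2 + (0)·τ' = -2.0000; -2.0000 ∉ [-1.8, -0.2) → out
#2 (0,2): internal coord 0 + (2)·τ' = -1.2361; -1.2361 ∈ [-1.8, -0.2) → IN Λ
#3 (3,-4): internal coord 3 + (-4)·τ' = +5.4721; +5.4721 ∉ [-1.8, -0.2) → out
#4 (7,-6): internal coord 7 + (-6)·τ' = +10.7082; +10.7082 ∉ [-1.8, -0.2) → out

2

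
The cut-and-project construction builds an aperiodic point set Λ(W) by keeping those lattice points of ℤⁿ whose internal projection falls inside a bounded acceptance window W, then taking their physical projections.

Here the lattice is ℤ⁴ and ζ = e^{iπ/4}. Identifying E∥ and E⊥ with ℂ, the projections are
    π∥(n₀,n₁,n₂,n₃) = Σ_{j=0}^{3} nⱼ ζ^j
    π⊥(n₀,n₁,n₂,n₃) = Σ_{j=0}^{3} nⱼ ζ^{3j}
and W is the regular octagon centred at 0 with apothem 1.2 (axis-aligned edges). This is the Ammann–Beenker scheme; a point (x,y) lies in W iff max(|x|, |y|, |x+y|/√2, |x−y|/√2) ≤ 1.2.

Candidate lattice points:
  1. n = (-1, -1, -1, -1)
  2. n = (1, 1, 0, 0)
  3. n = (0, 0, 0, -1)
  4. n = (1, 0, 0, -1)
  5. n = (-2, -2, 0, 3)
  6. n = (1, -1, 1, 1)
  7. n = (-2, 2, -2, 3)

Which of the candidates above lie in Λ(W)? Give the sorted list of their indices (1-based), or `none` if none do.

1, 2, 3, 4

With ζ = e^{iπ/4} the internal vectors are ζ^0,ζ^3,ζ^6,ζ^9.
candidate 1: n = (-1, -1, -1, -1) → π⊥ ≈ (-1.00000, -0.41421); max(|x|,|y|,|x±y|/√2) = 1.00000 ≤ 1.2 ⇒ ∈ W
candidate 2: n = (1, 1, 0, 0) → π⊥ ≈ (+0.29289, +0.70711); max(|x|,|y|,|x±y|/√2) = 0.70711 ≤ 1.2 ⇒ ∈ W
candidate 3: n = (0, 0, 0, -1) → π⊥ ≈ (-0.70711, -0.70711); max(|x|,|y|,|x±y|/√2) = 1.00000 ≤ 1.2 ⇒ ∈ W
candidate 4: n = (1, 0, 0, -1) → π⊥ ≈ (+0.29289, -0.70711); max(|x|,|y|,|x±y|/√2) = 0.70711 ≤ 1.2 ⇒ ∈ W
candidate 5: n = (-2, -2, 0, 3) → π⊥ ≈ (+1.53553, +0.70711); max(|x|,|y|,|x±y|/√2) = 1.58579 > 1.2 ⇒ ∉ W
candidate 6: n = (1, -1, 1, 1) → π⊥ ≈ (+2.41421, -1.00000); max(|x|,|y|,|x±y|/√2) = 2.41421 > 1.2 ⇒ ∉ W
candidate 7: n = (-2, 2, -2, 3) → π⊥ ≈ (-1.29289, +5.53553); max(|x|,|y|,|x±y|/√2) = 5.53553 > 1.2 ⇒ ∉ W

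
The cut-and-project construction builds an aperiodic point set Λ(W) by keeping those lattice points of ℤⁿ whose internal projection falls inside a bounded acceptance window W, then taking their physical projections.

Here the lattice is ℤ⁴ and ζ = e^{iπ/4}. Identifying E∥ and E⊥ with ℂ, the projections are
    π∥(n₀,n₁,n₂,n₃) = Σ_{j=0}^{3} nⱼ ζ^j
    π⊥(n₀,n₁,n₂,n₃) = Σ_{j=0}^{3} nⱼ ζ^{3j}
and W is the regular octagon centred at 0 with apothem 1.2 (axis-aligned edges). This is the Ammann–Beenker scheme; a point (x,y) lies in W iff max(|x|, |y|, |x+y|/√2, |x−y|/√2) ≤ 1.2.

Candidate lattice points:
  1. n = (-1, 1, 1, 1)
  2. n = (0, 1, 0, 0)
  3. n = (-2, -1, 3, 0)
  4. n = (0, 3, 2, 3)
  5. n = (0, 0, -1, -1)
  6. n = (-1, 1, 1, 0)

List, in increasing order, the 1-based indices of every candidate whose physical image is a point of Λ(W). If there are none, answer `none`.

1, 2, 5

Internal map: ζ^{3j} for j=0..3 gives (1,0), (−√2/2,√2/2), (0,−1), (√2/2,√2/2).
candidate 1: n = (-1, 1, 1, 1) → π⊥ ≈ (-1.000000, +0.414214); max(|x|,|y|,|x±y|/√2) = 1.000000 ≤ 1.2 ⇒ ∈ W
candidate 2: n = (0, 1, 0, 0) → π⊥ ≈ (-0.707107, +0.707107); max(|x|,|y|,|x±y|/√2) = 1.000000 ≤ 1.2 ⇒ ∈ W
candidate 3: n = (-2, -1, 3, 0) → π⊥ ≈ (-1.292893, -3.707107); max(|x|,|y|,|x±y|/√2) = 3.707107 > 1.2 ⇒ ∉ W
candidate 4: n = (0, 3, 2, 3) → π⊥ ≈ (+0.000000, +2.242641); max(|x|,|y|,|x±y|/√2) = 2.242641 > 1.2 ⇒ ∉ W
candidate 5: n = (0, 0, -1, -1) → π⊥ ≈ (-0.707107, +0.292893); max(|x|,|y|,|x±y|/√2) = 0.707107 ≤ 1.2 ⇒ ∈ W
candidate 6: n = (-1, 1, 1, 0) → π⊥ ≈ (-1.707107, -0.292893); max(|x|,|y|,|x±y|/√2) = 1.707107 > 1.2 ⇒ ∉ W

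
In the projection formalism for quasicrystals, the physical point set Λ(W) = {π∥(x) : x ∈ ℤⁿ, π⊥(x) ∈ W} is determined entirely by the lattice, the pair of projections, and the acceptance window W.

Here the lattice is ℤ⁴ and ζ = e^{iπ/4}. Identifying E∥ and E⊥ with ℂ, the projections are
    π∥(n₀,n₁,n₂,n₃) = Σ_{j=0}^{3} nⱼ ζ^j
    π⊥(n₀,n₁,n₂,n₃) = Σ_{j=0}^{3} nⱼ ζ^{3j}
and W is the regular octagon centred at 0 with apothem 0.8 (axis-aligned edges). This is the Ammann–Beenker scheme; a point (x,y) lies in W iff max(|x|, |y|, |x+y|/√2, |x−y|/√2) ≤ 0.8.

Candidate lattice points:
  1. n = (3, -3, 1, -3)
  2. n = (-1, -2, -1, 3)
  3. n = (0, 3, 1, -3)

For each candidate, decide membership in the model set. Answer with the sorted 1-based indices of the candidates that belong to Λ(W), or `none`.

none

Internal map: ζ^{3j} for j=0..3 gives (1,0), (−√2/2,√2/2), (0,−1), (√2/2,√2/2).
candidate 1: n = (3, -3, 1, -3) → π⊥ ≈ (+3.0000, -5.2426); max(|x|,|y|,|x±y|/√2) = 5.8284 > 0.8 ⇒ ∉ W
candidate 2: n = (-1, -2, -1, 3) → π⊥ ≈ (+2.5355, +1.7071); max(|x|,|y|,|x±y|/√2) = 3.0000 > 0.8 ⇒ ∉ W
candidate 3: n = (0, 3, 1, -3) → π⊥ ≈ (-4.2426, -1.0000); max(|x|,|y|,|x±y|/√2) = 4.2426 > 0.8 ⇒ ∉ W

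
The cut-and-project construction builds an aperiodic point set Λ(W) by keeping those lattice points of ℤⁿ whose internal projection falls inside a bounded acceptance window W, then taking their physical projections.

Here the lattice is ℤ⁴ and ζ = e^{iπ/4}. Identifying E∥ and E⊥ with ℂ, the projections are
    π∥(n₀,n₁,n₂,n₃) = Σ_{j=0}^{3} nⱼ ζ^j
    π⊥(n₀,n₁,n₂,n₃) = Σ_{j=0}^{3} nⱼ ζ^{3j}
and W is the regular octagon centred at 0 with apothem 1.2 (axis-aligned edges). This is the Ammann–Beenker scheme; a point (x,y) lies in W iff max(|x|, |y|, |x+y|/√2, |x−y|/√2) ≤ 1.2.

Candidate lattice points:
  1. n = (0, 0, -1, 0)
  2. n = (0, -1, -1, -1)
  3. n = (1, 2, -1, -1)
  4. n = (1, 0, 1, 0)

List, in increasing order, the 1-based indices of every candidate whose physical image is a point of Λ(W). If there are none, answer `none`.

π⊥(n) = n₀ + n₁ζ³ + n₂ζ⁶ + n₃ζ⁹ where ζ = e^{iπ/4}.
candidate 1: n = (0, 0, -1, 0) → π⊥ ≈ (+0.00000, +1.00000); max(|x|,|y|,|x±y|/√2) = 1.00000 ≤ 1.2 ⇒ ∈ W
candidate 2: n = (0, -1, -1, -1) → π⊥ ≈ (+0.00000, -0.41421); max(|x|,|y|,|x±y|/√2) = 0.41421 ≤ 1.2 ⇒ ∈ W
candidate 3: n = (1, 2, -1, -1) → π⊥ ≈ (-1.12132, +1.70711); max(|x|,|y|,|x±y|/√2) = 2.00000 > 1.2 ⇒ ∉ W
candidate 4: n = (1, 0, 1, 0) → π⊥ ≈ (+1.00000, -1.00000); max(|x|,|y|,|x±y|/√2) = 1.41421 > 1.2 ⇒ ∉ W

1, 2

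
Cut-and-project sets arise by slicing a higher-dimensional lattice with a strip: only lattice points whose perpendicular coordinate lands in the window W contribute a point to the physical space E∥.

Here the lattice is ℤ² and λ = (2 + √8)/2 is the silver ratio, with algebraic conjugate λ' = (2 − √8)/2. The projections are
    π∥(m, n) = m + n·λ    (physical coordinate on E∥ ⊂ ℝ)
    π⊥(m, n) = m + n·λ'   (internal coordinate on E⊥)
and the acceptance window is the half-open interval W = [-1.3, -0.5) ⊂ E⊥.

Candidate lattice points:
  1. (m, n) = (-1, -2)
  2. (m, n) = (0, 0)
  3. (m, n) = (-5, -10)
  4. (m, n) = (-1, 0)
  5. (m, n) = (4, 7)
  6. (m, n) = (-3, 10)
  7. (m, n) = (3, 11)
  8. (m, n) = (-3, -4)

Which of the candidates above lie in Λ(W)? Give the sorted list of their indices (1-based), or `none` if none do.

λ' = (2−√8)/2 ≈ -0.414214.
[1] lift (-1,-2): star map gives -0.171573; window check -1.3 ≤ -0.171573 < -0.5 is false → out
[2] lift (0,0): star map gives 0.000000; window check -1.3 ≤ 0.000000 < -0.5 is false → out
[3] lift (-5,-10): star map gives -0.857864; window check -1.3 ≤ -0.857864 < -0.5 is true → IN Λ
[4] lift (-1,0): star map gives -1.000000; window check -1.3 ≤ -1.000000 < -0.5 is true → IN Λ
[5] lift (4,7): star map gives 1.100505; window check -1.3 ≤ 1.100505 < -0.5 is false → out
[6] lift (-3,10): star map gives -7.142136; window check -1.3 ≤ -7.142136 < -0.5 is false → out
[7] lift (3,11): star map gives -1.556349; window check -1.3 ≤ -1.556349 < -0.5 is false → out
[8] lift (-3,-4): star map gives -1.343146; window check -1.3 ≤ -1.343146 < -0.5 is false → out

3, 4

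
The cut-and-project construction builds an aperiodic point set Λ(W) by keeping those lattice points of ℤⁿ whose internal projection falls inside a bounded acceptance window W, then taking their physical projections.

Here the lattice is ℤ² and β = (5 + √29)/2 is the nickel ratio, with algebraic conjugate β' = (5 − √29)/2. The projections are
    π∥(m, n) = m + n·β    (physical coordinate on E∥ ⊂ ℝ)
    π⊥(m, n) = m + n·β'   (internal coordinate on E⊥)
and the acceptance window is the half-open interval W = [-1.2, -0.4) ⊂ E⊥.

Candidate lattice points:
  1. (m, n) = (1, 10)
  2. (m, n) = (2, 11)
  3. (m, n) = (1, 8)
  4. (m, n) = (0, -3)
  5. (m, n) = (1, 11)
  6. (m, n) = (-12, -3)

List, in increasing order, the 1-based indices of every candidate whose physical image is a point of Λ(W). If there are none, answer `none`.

β' = (5−√29)/2 ≈ -0.19258.
[1] lift (1,10): star map gives -0.92582; window check -1.2 ≤ -0.92582 < -0.4 is true → IN Λ
[2] lift (2,11): star map gives -0.11841; window check -1.2 ≤ -0.11841 < -0.4 is false → out
[3] lift (1,8): star map gives -0.54066; window check -1.2 ≤ -0.54066 < -0.4 is true → IN Λ
[4] lift (0,-3): star map gives 0.57775; window check -1.2 ≤ 0.57775 < -0.4 is false → out
[5] lift (1,11): star map gives -1.11841; window check -1.2 ≤ -1.11841 < -0.4 is true → IN Λ
[6] lift (-12,-3): star map gives -11.42225; window check -1.2 ≤ -11.42225 < -0.4 is false → out

1, 3, 5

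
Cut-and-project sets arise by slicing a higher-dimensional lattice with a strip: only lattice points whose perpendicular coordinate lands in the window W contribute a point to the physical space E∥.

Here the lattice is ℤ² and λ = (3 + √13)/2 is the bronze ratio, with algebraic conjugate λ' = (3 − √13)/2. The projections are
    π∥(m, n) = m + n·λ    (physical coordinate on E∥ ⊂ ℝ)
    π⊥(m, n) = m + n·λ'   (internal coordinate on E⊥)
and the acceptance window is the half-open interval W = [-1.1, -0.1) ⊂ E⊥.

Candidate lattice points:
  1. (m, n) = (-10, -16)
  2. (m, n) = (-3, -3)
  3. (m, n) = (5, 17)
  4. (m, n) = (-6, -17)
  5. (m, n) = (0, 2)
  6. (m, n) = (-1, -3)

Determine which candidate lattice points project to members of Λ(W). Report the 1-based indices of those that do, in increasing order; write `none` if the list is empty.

Compute λ' = (3−√13)/2 = -0.3028, so π⊥(m,n) = m -0.3028·n.
[1] lift (-10,-16): star map gives -5.1556; window check -1.1 ≤ -5.1556 < -0.1 is false → out
[2] lift (-3,-3): star map gives -2.0917; window check -1.1 ≤ -2.0917 < -0.1 is false → out
[3] lift (5,17): star map gives -0.1472; window check -1.1 ≤ -0.1472 < -0.1 is true → IN Λ
[4] lift (-6,-17): star map gives -0.8528; window check -1.1 ≤ -0.8528 < -0.1 is true → IN Λ
[5] lift (0,2): star map gives -0.6056; window check -1.1 ≤ -0.6056 < -0.1 is true → IN Λ
[6] lift (-1,-3): star map gives -0.0917; window check -1.1 ≤ -0.0917 < -0.1 is false → out

3, 4, 5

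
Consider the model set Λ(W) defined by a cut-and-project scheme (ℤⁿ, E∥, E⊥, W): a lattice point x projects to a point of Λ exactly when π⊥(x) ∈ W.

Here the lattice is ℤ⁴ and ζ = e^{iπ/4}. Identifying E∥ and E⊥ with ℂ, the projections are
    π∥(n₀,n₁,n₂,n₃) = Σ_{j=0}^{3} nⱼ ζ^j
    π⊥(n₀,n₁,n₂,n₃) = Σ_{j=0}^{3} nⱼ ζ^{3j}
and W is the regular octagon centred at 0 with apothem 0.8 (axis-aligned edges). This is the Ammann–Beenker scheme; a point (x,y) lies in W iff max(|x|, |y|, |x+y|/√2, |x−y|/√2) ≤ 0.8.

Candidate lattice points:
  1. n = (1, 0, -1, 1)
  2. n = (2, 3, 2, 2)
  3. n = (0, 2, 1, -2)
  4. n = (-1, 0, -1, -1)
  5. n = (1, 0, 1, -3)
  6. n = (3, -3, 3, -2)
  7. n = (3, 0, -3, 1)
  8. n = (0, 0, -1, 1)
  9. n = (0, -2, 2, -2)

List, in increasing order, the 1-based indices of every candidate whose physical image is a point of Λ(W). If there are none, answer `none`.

Internal map: ζ^{3j} for j=0..3 gives (1,0), (−√2/2,√2/2), (0,−1), (√2/2,√2/2).
#1 (1, 0, -1, 1): internal (1.7071, 1.7071); octagon support 2.4142 vs apothem 0.8 → ∉ W
#2 (2, 3, 2, 2): internal (1.2929, 1.5355); octagon support 2.0000 vs apothem 0.8 → ∉ W
#3 (0, 2, 1, -2): internal (-2.8284, -1.0000); octagon support 2.8284 vs apothem 0.8 → ∉ W
#4 (-1, 0, -1, -1): internal (-1.7071, 0.2929); octagon support 1.7071 vs apothem 0.8 → ∉ W
#5 (1, 0, 1, -3): internal (-1.1213, -3.1213); octagon support 3.1213 vs apothem 0.8 → ∉ W
#6 (3, -3, 3, -2): internal (3.7071, -6.5355); octagon support 7.2426 vs apothem 0.8 → ∉ W
#7 (3, 0, -3, 1): internal (3.7071, 3.7071); octagon support 5.2426 vs apothem 0.8 → ∉ W
#8 (0, 0, -1, 1): internal (0.7071, 1.7071); octagon support 1.7071 vs apothem 0.8 → ∉ W
#9 (0, -2, 2, -2): internal (0.0000, -4.8284); octagon support 4.8284 vs apothem 0.8 → ∉ W

none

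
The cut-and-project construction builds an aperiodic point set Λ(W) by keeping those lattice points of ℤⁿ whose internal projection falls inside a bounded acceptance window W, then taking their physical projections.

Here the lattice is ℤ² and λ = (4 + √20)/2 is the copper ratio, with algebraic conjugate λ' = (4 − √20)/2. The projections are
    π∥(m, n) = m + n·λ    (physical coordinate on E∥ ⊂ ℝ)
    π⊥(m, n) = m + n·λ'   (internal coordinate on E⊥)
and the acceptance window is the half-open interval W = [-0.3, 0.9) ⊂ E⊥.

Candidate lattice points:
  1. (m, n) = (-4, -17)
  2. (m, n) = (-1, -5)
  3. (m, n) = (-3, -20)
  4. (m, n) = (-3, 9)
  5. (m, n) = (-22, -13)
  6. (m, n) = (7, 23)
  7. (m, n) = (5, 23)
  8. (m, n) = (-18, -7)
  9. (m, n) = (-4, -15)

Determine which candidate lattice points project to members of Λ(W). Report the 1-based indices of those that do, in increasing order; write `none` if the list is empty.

Numerically λ ≈ 4.23607 and λ' = −1/λ ≈ -0.23607.
[1] lift (-4,-17): star map gives 0.01316; window check -0.3 ≤ 0.01316 < 0.9 is true → IN Λ
[2] lift (-1,-5): star map gives 0.18034; window check -0.3 ≤ 0.18034 < 0.9 is true → IN Λ
[3] lift (-3,-20): star map gives 1.72136; window check -0.3 ≤ 1.72136 < 0.9 is false → out
[4] lift (-3,9): star map gives -5.12461; window check -0.3 ≤ -5.12461 < 0.9 is false → out
[5] lift (-22,-13): star map gives -18.93112; window check -0.3 ≤ -18.93112 < 0.9 is false → out
[6] lift (7,23): star map gives 1.57044; window check -0.3 ≤ 1.57044 < 0.9 is false → out
[7] lift (5,23): star map gives -0.42956; window check -0.3 ≤ -0.42956 < 0.9 is false → out
[8] lift (-18,-7): star map gives -16.34752; window check -0.3 ≤ -16.34752 < 0.9 is false → out
[9] lift (-4,-15): star map gives -0.45898; window check -0.3 ≤ -0.45898 < 0.9 is false → out

1, 2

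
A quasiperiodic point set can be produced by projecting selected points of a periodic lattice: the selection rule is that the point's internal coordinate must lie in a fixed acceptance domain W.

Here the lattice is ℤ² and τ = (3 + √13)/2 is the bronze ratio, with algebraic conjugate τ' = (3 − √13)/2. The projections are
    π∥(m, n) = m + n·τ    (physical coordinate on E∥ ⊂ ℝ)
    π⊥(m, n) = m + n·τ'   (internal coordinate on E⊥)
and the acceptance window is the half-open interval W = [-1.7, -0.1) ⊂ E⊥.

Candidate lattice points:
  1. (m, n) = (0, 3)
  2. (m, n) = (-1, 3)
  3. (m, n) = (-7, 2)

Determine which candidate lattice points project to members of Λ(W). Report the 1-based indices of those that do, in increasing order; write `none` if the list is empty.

1

Numerically τ ≈ 3.30278 and τ' = −1/τ ≈ -0.30278.
#1 (0,3): internal coord 0 + (3)·τ' = -0.90833; -0.90833 ∈ [-1.7, -0.1) → IN Λ
#2 (-1,3): internal coord -1 + (3)·τ' = -1.90833; -1.90833 ∉ [-1.7, -0.1) → out
#3 (-7,2): internal coord -7 + (2)·τ' = -7.60555; -7.60555 ∉ [-1.7, -0.1) → out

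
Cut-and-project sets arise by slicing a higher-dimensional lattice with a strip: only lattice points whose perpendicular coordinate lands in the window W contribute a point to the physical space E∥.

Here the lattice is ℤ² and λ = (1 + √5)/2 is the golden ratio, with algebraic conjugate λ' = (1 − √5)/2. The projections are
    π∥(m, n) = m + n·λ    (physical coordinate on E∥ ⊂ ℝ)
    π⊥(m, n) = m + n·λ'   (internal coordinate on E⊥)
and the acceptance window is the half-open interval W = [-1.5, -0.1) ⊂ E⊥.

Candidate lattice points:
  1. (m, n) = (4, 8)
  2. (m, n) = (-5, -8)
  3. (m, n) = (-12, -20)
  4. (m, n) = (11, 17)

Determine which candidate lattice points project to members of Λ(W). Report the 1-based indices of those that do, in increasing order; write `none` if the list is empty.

λ' = (1−√5)/2 ≈ -0.61803.
candidate 1: (m,n)=(4,8) → π∥ = 4+8·λ ≈ 16.94427, π⊥ = 4+8·λ' ≈ -0.94427 ∈ [-1.5, -0.1) ⇒ IN Λ
candidate 2: (m,n)=(-5,-8) → π∥ = -5-8·λ ≈ -17.94427, π⊥ = -5-8·λ' ≈ -0.05573 ∉ [-1.5, -0.1) ⇒ out
candidate 3: (m,n)=(-12,-20) → π∥ = -12-20·λ ≈ -44.36068, π⊥ = -12-20·λ' ≈ 0.36068 ∉ [-1.5, -0.1) ⇒ out
candidate 4: (m,n)=(11,17) → π∥ = 11+17·λ ≈ 38.50658, π⊥ = 11+17·λ' ≈ 0.49342 ∉ [-1.5, -0.1) ⇒ out

1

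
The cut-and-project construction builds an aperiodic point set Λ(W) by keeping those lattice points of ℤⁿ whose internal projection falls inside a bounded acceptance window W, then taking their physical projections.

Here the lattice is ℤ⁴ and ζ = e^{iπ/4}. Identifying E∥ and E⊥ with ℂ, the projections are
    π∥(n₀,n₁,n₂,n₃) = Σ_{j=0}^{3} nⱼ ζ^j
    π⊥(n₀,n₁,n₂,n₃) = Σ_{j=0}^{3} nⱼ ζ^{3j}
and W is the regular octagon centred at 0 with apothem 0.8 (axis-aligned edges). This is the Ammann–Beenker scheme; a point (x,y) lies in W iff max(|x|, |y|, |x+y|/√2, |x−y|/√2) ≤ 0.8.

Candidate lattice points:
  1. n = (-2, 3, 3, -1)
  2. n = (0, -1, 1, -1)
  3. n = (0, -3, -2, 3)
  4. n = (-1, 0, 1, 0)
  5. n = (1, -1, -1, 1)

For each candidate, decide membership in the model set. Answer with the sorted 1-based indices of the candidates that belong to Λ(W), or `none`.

π⊥(n) = n₀ + n₁ζ³ + n₂ζ⁶ + n₃ζ⁹ where ζ = e^{iπ/4}.
candidate 1: n = (-2, 3, 3, -1) → π⊥ ≈ (-4.828427, -1.585786); max(|x|,|y|,|x±y|/√2) = 4.828427 > 0.8 ⇒ ∉ W
candidate 2: n = (0, -1, 1, -1) → π⊥ ≈ (+0.000000, -2.414214); max(|x|,|y|,|x±y|/√2) = 2.414214 > 0.8 ⇒ ∉ W
candidate 3: n = (0, -3, -2, 3) → π⊥ ≈ (+4.242641, +2.000000); max(|x|,|y|,|x±y|/√2) = 4.414214 > 0.8 ⇒ ∉ W
candidate 4: n = (-1, 0, 1, 0) → π⊥ ≈ (-1.000000, -1.000000); max(|x|,|y|,|x±y|/√2) = 1.414214 > 0.8 ⇒ ∉ W
candidate 5: n = (1, -1, -1, 1) → π⊥ ≈ (+2.414214, +1.000000); max(|x|,|y|,|x±y|/√2) = 2.414214 > 0.8 ⇒ ∉ W

none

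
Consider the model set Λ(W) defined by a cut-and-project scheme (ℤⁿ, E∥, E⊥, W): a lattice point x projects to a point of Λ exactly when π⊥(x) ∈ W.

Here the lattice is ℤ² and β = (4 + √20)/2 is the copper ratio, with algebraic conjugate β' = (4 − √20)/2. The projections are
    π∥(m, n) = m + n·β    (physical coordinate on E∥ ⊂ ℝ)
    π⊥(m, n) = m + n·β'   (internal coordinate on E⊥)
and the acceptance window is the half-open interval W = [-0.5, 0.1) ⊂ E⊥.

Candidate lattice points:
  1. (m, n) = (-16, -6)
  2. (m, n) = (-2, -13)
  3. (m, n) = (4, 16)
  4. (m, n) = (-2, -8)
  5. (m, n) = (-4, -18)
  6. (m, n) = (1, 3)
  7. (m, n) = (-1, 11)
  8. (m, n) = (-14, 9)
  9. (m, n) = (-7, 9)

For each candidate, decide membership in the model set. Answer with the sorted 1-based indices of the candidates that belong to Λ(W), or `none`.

β' = (4−√20)/2 ≈ -0.236068.
candidate 1: (m,n)=(-16,-6) → π∥ = -16-6·β ≈ -41.416408, π⊥ = -16-6·β' ≈ -14.583592 ∉ [-0.5, 0.1) ⇒ out
candidate 2: (m,n)=(-2,-13) → π∥ = -2-13·β ≈ -57.068884, π⊥ = -2-13·β' ≈ 1.068884 ∉ [-0.5, 0.1) ⇒ out
candidate 3: (m,n)=(4,16) → π∥ = 4+16·β ≈ 71.777088, π⊥ = 4+16·β' ≈ 0.222912 ∉ [-0.5, 0.1) ⇒ out
candidate 4: (m,n)=(-2,-8) → π∥ = -2-8·β ≈ -35.888544, π⊥ = -2-8·β' ≈ -0.111456 ∈ [-0.5, 0.1) ⇒ IN Λ
candidate 5: (m,n)=(-4,-18) → π∥ = -4-18·β ≈ -80.249224, π⊥ = -4-18·β' ≈ 0.249224 ∉ [-0.5, 0.1) ⇒ out
candidate 6: (m,n)=(1,3) → π∥ = 1+3·β ≈ 13.708204, π⊥ = 1+3·β' ≈ 0.291796 ∉ [-0.5, 0.1) ⇒ out
candidate 7: (m,n)=(-1,11) → π∥ = -1+11·β ≈ 45.596748, π⊥ = -1+11·β' ≈ -3.596748 ∉ [-0.5, 0.1) ⇒ out
candidate 8: (m,n)=(-14,9) → π∥ = -14+9·β ≈ 24.124612, π⊥ = -14+9·β' ≈ -16.124612 ∉ [-0.5, 0.1) ⇒ out
candidate 9: (m,n)=(-7,9) → π∥ = -7+9·β ≈ 31.124612, π⊥ = -7+9·β' ≈ -9.124612 ∉ [-0.5, 0.1) ⇒ out

4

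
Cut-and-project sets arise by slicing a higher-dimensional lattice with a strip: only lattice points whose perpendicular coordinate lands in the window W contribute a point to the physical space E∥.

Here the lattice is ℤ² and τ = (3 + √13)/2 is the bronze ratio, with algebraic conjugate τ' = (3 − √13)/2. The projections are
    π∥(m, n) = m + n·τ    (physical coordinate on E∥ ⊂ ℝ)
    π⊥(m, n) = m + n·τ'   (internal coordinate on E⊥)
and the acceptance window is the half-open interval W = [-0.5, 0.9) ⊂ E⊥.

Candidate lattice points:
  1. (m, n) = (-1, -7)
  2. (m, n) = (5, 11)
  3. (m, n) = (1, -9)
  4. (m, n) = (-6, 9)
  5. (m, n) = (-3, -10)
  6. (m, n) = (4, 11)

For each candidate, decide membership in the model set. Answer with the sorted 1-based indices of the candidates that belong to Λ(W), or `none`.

τ' = (3−√13)/2 ≈ -0.3028.
[1] lift (-1,-7): star map gives 1.1194; window check -0.5 ≤ 1.1194 < 0.9 is false → out
[2] lift (5,11): star map gives 1.6695; window check -0.5 ≤ 1.6695 < 0.9 is false → out
[3] lift (1,-9): star map gives 3.7250; window check -0.5 ≤ 3.7250 < 0.9 is false → out
[4] lift (-6,9): star map gives -8.7250; window check -0.5 ≤ -8.7250 < 0.9 is false → out
[5] lift (-3,-10): star map gives 0.0278; window check -0.5 ≤ 0.0278 < 0.9 is true → IN Λ
[6] lift (4,11): star map gives 0.6695; window check -0.5 ≤ 0.6695 < 0.9 is true → IN Λ

5, 6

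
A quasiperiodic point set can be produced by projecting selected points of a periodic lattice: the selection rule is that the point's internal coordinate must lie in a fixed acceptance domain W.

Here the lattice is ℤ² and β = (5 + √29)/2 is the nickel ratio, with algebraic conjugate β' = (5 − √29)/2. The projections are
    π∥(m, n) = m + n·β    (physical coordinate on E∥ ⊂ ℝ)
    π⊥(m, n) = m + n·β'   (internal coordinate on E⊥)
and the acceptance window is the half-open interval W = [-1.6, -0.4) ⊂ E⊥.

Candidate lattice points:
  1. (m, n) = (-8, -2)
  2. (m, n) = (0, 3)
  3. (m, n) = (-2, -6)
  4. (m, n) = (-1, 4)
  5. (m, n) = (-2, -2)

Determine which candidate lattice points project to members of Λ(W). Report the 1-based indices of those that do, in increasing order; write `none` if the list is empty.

Numerically β ≈ 5.192582 and β' = −1/β ≈ -0.192582.
candidate 1: (m,n)=(-8,-2) → π∥ = -8-2·β ≈ -18.385165, π⊥ = -8-2·β' ≈ -7.614835 ∉ [-1.6, -0.4) ⇒ out
candidate 2: (m,n)=(0,3) → π∥ = 0+3·β ≈ 15.577747, π⊥ = 0+3·β' ≈ -0.577747 ∈ [-1.6, -0.4) ⇒ IN Λ
candidate 3: (m,n)=(-2,-6) → π∥ = -2-6·β ≈ -33.155494, π⊥ = -2-6·β' ≈ -0.844506 ∈ [-1.6, -0.4) ⇒ IN Λ
candidate 4: (m,n)=(-1,4) → π∥ = -1+4·β ≈ 19.770330, π⊥ = -1+4·β' ≈ -1.770330 ∉ [-1.6, -0.4) ⇒ out
candidate 5: (m,n)=(-2,-2) → π∥ = -2-2·β ≈ -12.385165, π⊥ = -2-2·β' ≈ -1.614835 ∉ [-1.6, -0.4) ⇒ out

2, 3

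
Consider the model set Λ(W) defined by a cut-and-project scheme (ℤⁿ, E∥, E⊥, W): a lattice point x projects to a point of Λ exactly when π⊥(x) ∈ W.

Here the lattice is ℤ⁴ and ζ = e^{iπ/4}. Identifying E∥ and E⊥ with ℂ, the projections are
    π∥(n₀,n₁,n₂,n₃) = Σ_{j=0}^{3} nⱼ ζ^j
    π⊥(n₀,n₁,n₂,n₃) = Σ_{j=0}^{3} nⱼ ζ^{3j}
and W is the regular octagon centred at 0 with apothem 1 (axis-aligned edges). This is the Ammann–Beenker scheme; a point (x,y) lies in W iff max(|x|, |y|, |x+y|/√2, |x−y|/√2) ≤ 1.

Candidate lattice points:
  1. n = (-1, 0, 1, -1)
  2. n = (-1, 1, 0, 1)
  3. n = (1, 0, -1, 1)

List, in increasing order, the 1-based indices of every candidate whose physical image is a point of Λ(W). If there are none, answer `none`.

π⊥(n) = n₀ + n₁ζ³ + n₂ζ⁶ + n₃ζ⁹ where ζ = e^{iπ/4}.
#1 (-1, 0, 1, -1): internal (-1.707107, -1.707107); octagon support 2.414214 vs apothem 1 → ∉ W
#2 (-1, 1, 0, 1): internal (-1.000000, 1.414214); octagon support 1.707107 vs apothem 1 → ∉ W
#3 (1, 0, -1, 1): internal (1.707107, 1.707107); octagon support 2.414214 vs apothem 1 → ∉ W

none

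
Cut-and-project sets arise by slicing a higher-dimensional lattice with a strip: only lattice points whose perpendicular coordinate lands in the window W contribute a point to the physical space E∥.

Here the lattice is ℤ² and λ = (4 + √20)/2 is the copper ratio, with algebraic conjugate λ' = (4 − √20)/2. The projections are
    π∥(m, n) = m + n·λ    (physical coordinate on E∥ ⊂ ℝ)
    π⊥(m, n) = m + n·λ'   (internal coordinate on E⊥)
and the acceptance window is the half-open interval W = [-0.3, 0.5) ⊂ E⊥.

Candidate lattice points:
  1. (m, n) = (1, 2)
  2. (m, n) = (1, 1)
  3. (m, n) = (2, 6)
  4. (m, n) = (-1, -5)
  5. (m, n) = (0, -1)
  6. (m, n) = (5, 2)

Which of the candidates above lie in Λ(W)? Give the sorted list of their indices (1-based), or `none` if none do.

4, 5

Compute λ' = (4−√20)/2 = -0.2361, so π⊥(m,n) = m -0.2361·n.
#1 (1,2): internal coord 1 + (2)·λ' = +0.5279; +0.5279 ∉ [-0.3, 0.5) → out
#2 (1,1): internal coord 1 + (1)·λ' = +0.7639; +0.7639 ∉ [-0.3, 0.5) → out
#3 (2,6): internal coord 2 + (6)·λ' = +0.5836; +0.5836 ∉ [-0.3, 0.5) → out
#4 (-1,-5): internal coord -1 + (-5)·λ' = +0.1803; +0.1803 ∈ [-0.3, 0.5) → IN Λ
#5 (0,-1): internal coord 0 + (-1)·λ' = +0.2361; +0.2361 ∈ [-0.3, 0.5) → IN Λ
#6 (5,2): internal coord 5 + (2)·λ' = +4.5279; +4.5279 ∉ [-0.3, 0.5) → out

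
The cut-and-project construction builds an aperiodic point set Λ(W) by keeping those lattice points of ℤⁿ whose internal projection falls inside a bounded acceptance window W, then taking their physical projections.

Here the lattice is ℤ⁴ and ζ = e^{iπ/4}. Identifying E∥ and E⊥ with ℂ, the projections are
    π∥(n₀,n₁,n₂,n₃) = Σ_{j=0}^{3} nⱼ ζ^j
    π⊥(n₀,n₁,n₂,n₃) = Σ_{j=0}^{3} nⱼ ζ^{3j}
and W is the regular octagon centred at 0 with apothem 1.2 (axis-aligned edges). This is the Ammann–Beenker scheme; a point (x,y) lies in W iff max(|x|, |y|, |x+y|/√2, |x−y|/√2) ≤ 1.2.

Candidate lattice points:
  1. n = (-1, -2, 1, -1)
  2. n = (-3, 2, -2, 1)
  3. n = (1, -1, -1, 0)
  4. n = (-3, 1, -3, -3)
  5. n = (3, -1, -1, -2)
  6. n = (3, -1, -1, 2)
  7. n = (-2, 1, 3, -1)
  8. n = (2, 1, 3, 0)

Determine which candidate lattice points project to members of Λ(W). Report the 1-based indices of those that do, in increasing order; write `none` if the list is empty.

With ζ = e^{iπ/4} the internal vectors are ζ^0,ζ^3,ζ^6,ζ^9.
candidate 1: n = (-1, -2, 1, -1) → π⊥ ≈ (-0.2929, -3.1213); max(|x|,|y|,|x±y|/√2) = 3.1213 > 1.2 ⇒ ∉ W
candidate 2: n = (-3, 2, -2, 1) → π⊥ ≈ (-3.7071, +4.1213); max(|x|,|y|,|x±y|/√2) = 5.5355 > 1.2 ⇒ ∉ W
candidate 3: n = (1, -1, -1, 0) → π⊥ ≈ (+1.7071, +0.2929); max(|x|,|y|,|x±y|/√2) = 1.7071 > 1.2 ⇒ ∉ W
candidate 4: n = (-3, 1, -3, -3) → π⊥ ≈ (-5.8284, +1.5858); max(|x|,|y|,|x±y|/√2) = 5.8284 > 1.2 ⇒ ∉ W
candidate 5: n = (3, -1, -1, -2) → π⊥ ≈ (+2.2929, -1.1213); max(|x|,|y|,|x±y|/√2) = 2.4142 > 1.2 ⇒ ∉ W
candidate 6: n = (3, -1, -1, 2) → π⊥ ≈ (+5.1213, +1.7071); max(|x|,|y|,|x±y|/√2) = 5.1213 > 1.2 ⇒ ∉ W
candidate 7: n = (-2, 1, 3, -1) → π⊥ ≈ (-3.4142, -3.0000); max(|x|,|y|,|x±y|/√2) = 4.5355 > 1.2 ⇒ ∉ W
candidate 8: n = (2, 1, 3, 0) → π⊥ ≈ (+1.2929, -2.2929); max(|x|,|y|,|x±y|/√2) = 2.5355 > 1.2 ⇒ ∉ W

none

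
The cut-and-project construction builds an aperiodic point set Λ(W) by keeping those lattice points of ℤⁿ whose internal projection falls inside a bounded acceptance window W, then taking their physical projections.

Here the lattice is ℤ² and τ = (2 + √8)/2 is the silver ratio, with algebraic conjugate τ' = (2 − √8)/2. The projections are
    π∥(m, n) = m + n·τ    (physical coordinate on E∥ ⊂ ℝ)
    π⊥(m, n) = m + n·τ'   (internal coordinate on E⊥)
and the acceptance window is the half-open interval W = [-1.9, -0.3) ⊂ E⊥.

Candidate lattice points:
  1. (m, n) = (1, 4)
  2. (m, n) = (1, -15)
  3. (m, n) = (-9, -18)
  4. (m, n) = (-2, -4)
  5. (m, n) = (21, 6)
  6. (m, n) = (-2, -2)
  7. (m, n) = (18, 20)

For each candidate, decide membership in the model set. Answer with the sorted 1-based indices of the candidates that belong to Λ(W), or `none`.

1, 3, 4, 6

τ' = (2−√8)/2 ≈ -0.414214.
candidate 1: (m,n)=(1,4) → π∥ = 1+4·τ ≈ 10.656854, π⊥ = 1+4·τ' ≈ -0.656854 ∈ [-1.9, -0.3) ⇒ IN Λ
candidate 2: (m,n)=(1,-15) → π∥ = 1-15·τ ≈ -35.213203, π⊥ = 1-15·τ' ≈ 7.213203 ∉ [-1.9, -0.3) ⇒ out
candidate 3: (m,n)=(-9,-18) → π∥ = -9-18·τ ≈ -52.455844, π⊥ = -9-18·τ' ≈ -1.544156 ∈ [-1.9, -0.3) ⇒ IN Λ
candidate 4: (m,n)=(-2,-4) → π∥ = -2-4·τ ≈ -11.656854, π⊥ = -2-4·τ' ≈ -0.343146 ∈ [-1.9, -0.3) ⇒ IN Λ
candidate 5: (m,n)=(21,6) → π∥ = 21+6·τ ≈ 35.485281, π⊥ = 21+6·τ' ≈ 18.514719 ∉ [-1.9, -0.3) ⇒ out
candidate 6: (m,n)=(-2,-2) → π∥ = -2-2·τ ≈ -6.828427, π⊥ = -2-2·τ' ≈ -1.171573 ∈ [-1.9, -0.3) ⇒ IN Λ
candidate 7: (m,n)=(18,20) → π∥ = 18+20·τ ≈ 66.284271, π⊥ = 18+20·τ' ≈ 9.715729 ∉ [-1.9, -0.3) ⇒ out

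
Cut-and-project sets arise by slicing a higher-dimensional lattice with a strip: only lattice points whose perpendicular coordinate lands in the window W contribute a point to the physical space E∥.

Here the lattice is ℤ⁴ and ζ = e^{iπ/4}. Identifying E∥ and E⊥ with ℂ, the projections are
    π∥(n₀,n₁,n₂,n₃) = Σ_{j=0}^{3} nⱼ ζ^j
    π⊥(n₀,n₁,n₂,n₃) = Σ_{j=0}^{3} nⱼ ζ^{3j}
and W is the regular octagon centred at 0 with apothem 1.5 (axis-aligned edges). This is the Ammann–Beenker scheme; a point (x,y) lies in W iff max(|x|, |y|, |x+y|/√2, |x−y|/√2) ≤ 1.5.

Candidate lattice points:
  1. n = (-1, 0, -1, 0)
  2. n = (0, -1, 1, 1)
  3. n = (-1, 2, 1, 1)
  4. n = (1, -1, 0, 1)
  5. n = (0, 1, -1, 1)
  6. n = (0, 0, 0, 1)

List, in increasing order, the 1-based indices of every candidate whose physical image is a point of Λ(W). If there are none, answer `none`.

1, 6

Internal map: ζ^{3j} for j=0..3 gives (1,0), (−√2/2,√2/2), (0,−1), (√2/2,√2/2).
#1 (-1, 0, -1, 0): internal (-1.00000, 1.00000); octagon support 1.41421 vs apothem 1.5 → ∈ W
#2 (0, -1, 1, 1): internal (1.41421, -1.00000); octagon support 1.70711 vs apothem 1.5 → ∉ W
#3 (-1, 2, 1, 1): internal (-1.70711, 1.12132); octagon support 2.00000 vs apothem 1.5 → ∉ W
#4 (1, -1, 0, 1): internal (2.41421, 0.00000); octagon support 2.41421 vs apothem 1.5 → ∉ W
#5 (0, 1, -1, 1): internal (0.00000, 2.41421); octagon support 2.41421 vs apothem 1.5 → ∉ W
#6 (0, 0, 0, 1): internal (0.70711, 0.70711); octagon support 1.00000 vs apothem 1.5 → ∈ W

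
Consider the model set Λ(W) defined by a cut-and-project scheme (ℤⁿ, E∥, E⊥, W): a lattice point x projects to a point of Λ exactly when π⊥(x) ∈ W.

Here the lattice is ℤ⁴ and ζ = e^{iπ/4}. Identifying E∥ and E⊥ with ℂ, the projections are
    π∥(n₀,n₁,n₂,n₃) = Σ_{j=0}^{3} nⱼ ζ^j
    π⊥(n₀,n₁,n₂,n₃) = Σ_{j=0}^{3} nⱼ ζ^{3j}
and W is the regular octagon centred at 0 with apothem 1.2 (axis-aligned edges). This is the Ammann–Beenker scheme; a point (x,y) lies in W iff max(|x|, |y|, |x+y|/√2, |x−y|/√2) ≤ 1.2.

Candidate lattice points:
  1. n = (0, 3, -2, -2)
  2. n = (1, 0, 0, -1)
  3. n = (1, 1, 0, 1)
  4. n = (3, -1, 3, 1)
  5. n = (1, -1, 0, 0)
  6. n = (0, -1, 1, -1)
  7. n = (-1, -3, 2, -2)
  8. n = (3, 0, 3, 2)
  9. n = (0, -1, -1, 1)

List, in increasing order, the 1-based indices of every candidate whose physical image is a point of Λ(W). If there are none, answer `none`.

π⊥(n) = n₀ + n₁ζ³ + n₂ζ⁶ + n₃ζ⁹ where ζ = e^{iπ/4}.
#1 (0, 3, -2, -2): internal (-3.5355, 2.7071); octagon support 4.4142 vs apothem 1.2 → ∉ W
#2 (1, 0, 0, -1): internal (0.2929, -0.7071); octagon support 0.7071 vs apothem 1.2 → ∈ W
#3 (1, 1, 0, 1): internal (1.0000, 1.4142); octagon support 1.7071 vs apothem 1.2 → ∉ W
#4 (3, -1, 3, 1): internal (4.4142, -3.0000); octagon support 5.2426 vs apothem 1.2 → ∉ W
#5 (1, -1, 0, 0): internal (1.7071, -0.7071); octagon support 1.7071 vs apothem 1.2 → ∉ W
#6 (0, -1, 1, -1): internal (0.0000, -2.4142); octagon support 2.4142 vs apothem 1.2 → ∉ W
#7 (-1, -3, 2, -2): internal (-0.2929, -5.5355); octagon support 5.5355 vs apothem 1.2 → ∉ W
#8 (3, 0, 3, 2): internal (4.4142, -1.5858); octagon support 4.4142 vs apothem 1.2 → ∉ W
#9 (0, -1, -1, 1): internal (1.4142, 1.0000); octagon support 1.7071 vs apothem 1.2 → ∉ W

2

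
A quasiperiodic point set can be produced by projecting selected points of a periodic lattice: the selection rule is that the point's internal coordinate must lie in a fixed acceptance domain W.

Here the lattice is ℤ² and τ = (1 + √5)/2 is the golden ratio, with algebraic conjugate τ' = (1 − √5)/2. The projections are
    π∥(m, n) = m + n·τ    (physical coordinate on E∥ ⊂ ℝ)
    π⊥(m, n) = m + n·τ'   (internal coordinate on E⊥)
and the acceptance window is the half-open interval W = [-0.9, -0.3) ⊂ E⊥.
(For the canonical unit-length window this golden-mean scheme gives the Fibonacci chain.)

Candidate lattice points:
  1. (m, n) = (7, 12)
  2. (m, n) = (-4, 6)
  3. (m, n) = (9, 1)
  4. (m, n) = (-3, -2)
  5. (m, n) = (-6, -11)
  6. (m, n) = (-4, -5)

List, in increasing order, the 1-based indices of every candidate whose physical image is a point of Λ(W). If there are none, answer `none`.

1

τ' = (1−√5)/2 ≈ -0.6180.
[1] lift (7,12): star map gives -0.4164; window check -0.9 ≤ -0.4164 < -0.3 is true → IN Λ
[2] lift (-4,6): star map gives -7.7082; window check -0.9 ≤ -7.7082 < -0.3 is false → out
[3] lift (9,1): star map gives 8.3820; window check -0.9 ≤ 8.3820 < -0.3 is false → out
[4] lift (-3,-2): star map gives -1.7639; window check -0.9 ≤ -1.7639 < -0.3 is false → out
[5] lift (-6,-11): star map gives 0.7984; window check -0.9 ≤ 0.7984 < -0.3 is false → out
[6] lift (-4,-5): star map gives -0.9098; window check -0.9 ≤ -0.9098 < -0.3 is false → out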